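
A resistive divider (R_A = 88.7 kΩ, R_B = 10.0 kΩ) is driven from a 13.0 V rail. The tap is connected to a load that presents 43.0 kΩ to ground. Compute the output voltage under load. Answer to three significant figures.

The load sits in parallel with R_B: R_B‖R_L = (10.0 × 43.0) / (10.0 + 43.0) = 8.113 kΩ.
V_out = 13.0 × 8.113 / (88.7 + 8.113) = 13.0 × 8.113/96.81 = 1.09 V.

V_out ≈ 1.09 V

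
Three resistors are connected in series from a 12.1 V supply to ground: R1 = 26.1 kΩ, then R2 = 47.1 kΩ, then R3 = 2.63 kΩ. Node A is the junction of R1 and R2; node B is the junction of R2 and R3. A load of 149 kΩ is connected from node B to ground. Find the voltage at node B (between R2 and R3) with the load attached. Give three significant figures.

V ≈ 0.413 V

At node B, R3 is in parallel with the load: R3‖R_L = 2.584 kΩ.
Below node A the resistance is R2 + (R3‖R_L) = 49.68 kΩ, so V_A = 12.1 × 49.68/75.78 = 7.933 V.
Then V_B = V_A × (R3‖R_L)/(R2 + R3‖R_L) = 7.933 × 2.584/49.68 = 0.413 V.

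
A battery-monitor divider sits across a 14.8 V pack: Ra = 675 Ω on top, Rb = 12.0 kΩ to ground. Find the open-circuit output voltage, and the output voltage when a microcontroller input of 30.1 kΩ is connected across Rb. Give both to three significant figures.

Unloaded: 14.0 V; loaded: 13.7 V

Open-circuit: V = 14.8 × 12000/(675 + 12000) = 14.0 V.
With the load, Rb becomes Rb‖R_L = 8580 Ω, so V = 14.8 × 8580/9255 = 13.7 V.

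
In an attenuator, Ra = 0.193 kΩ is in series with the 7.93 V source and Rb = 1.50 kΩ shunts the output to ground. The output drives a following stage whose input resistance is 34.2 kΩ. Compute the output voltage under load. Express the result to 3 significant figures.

V_out ≈ 6.99 V

The load sits in parallel with Rb: Rb‖R_L = (1500 × 34200) / (1500 + 34200) = 1437 Ω.
V_out = 7.93 × 1437 / (193 + 1437) = 7.93 × 1437/1630 = 6.99 V.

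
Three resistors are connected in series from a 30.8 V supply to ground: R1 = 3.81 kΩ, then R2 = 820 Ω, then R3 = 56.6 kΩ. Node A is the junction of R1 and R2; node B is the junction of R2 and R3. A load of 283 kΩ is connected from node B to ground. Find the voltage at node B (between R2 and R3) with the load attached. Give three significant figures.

V ≈ 28.0 V

At node B, R3 is in parallel with the load: R3‖R_L = 47170 Ω.
Below node A the resistance is R2 + (R3‖R_L) = 47990 Ω, so V_A = 30.8 × 47990/51800 = 28.53 V.
Then V_B = V_A × (R3‖R_L)/(R2 + R3‖R_L) = 28.53 × 47170/47990 = 28.0 V.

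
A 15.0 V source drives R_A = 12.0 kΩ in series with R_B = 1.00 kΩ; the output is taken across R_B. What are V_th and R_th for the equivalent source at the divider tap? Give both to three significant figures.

V_th is the open-circuit tap voltage: 15.0 × 1.00/(12.0 + 1.00) = 1.15 V.
With the supply zeroed, R_A and R_B appear in parallel from the tap: R_th = R_A‖R_B = (12.0 × 1.00)/13.00 = 923 Ω.

V_th = 1.15 V, R_th = 923 Ω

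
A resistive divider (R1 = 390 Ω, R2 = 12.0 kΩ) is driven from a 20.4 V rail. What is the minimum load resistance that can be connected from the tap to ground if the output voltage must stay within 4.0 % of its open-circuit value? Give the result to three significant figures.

R_L(min) ≈ 9.07 kΩ

Output resistance R_th = R1‖R2 = (390 × 12000)/12390 = 377.7 Ω.
The fractional drop is R_th/(R_th + R_L); requiring this ≤ 0.0400 gives R_L ≥ R_th(1/0.0400 − 1) = 377.7 × 24.00 = 9.07 kΩ.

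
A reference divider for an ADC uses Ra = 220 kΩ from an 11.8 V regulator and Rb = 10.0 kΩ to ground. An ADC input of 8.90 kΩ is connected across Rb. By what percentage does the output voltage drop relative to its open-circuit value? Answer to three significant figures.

The divider's output (Thévenin) resistance is Ra‖Rb = 9.565 kΩ.
Fractional drop under load = R_th/(R_th + R_L) = 9.565 / (9.565 + 8.90) = 0.5180.
So the output falls by 51.8 %.

51.8 %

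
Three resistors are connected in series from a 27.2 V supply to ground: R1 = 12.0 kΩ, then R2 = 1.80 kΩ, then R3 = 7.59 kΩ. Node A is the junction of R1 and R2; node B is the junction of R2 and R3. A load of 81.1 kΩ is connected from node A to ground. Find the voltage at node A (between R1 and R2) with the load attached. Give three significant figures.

V ≈ 11.2 V

Below node A the series string R2+R3 = 9.390 kΩ sits in parallel with the 81.1 kΩ load: 8.416 kΩ.
V_A = 27.2 × 8.416/(12.0 + 8.416) = 11.2 V.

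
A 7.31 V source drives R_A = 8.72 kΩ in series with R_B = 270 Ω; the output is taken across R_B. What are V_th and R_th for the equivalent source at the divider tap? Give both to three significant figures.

V_th = 0.220 V, R_th = 262 Ω

V_th is the open-circuit tap voltage: 7.31 × 270/(8720 + 270) = 0.220 V.
With the supply zeroed, R_A and R_B appear in parallel from the tap: R_th = R_A‖R_B = (8720 × 270)/8990 = 262 Ω.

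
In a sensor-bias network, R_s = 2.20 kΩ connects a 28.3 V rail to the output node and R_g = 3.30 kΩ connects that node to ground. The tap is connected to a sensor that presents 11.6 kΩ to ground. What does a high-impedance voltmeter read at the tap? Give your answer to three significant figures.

V_out ≈ 15.2 V

The load sits in parallel with R_g: R_g‖R_L = (3.30 × 11.6) / (3.30 + 11.6) = 2.569 kΩ.
V_out = 28.3 × 2.569 / (2.20 + 2.569) = 28.3 × 2.569/4.769 = 15.2 V.
(Unloaded it would have been 17.0 V.)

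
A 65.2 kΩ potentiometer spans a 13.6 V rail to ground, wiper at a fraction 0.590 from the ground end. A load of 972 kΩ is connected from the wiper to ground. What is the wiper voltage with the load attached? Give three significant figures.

The wiper splits the pot into (1−α)R = 26.73 kΩ above and αR = 38.47 kΩ below.
Lower section ‖ load = 37.00 kΩ.
V_wiper = 13.6 × 37.00/(26.73 + 37.00) = 7.90 V.

V ≈ 7.90 V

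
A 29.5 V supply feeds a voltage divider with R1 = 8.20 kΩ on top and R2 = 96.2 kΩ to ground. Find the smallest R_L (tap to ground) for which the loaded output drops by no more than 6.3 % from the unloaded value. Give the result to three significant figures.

R_L(min) ≈ 112 kΩ

Output resistance R_th = R1‖R2 = (8.20 × 96.2)/104.4 = 7.556 kΩ.
The fractional drop is R_th/(R_th + R_L); requiring this ≤ 0.0630 gives R_L ≥ R_th(1/0.0630 − 1) = 7.556 × 14.87 = 112 kΩ.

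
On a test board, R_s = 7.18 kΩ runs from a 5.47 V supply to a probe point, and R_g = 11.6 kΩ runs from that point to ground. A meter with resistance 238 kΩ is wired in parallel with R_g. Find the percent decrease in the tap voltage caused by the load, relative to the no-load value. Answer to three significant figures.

1.83 %

The divider's output (Thévenin) resistance is R_s‖R_g = 4.435 kΩ.
Fractional drop under load = R_th/(R_th + R_L) = 4.435 / (4.435 + 238) = 0.01829.
So the output falls by 1.83 %.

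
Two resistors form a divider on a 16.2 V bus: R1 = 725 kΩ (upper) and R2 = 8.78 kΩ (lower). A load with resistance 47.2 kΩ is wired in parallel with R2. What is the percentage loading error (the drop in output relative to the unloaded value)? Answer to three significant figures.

15.5 %

Unloaded V = 16.2 × 8.78/733.8 = 0.1938 V.
Loaded: R2‖R_L = 7.403 kΩ, giving V = 16.2 × 7.403/732.4 = 0.1637 V.
Drop = (0.1938 − 0.1637) / 0.1938 = 15.5 %.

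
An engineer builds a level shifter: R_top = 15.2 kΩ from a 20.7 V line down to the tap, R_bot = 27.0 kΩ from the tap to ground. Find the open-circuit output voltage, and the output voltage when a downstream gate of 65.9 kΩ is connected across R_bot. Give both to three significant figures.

Unloaded: 13.2 V; loaded: 11.5 V

Open-circuit: V = 20.7 × 27.0/(15.2 + 27.0) = 13.2 V.
With the load, R_bot becomes R_bot‖R_L = 19.15 kΩ, so V = 20.7 × 19.15/34.35 = 11.5 V.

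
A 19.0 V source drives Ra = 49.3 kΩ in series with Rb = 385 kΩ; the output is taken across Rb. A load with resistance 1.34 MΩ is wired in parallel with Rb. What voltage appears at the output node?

V_out ≈ 16.3 V

The load sits in parallel with Rb: Rb‖R_L = (385 × 1340) / (385 + 1340) = 299.1 kΩ.
V_out = 19.0 × 299.1 / (49.3 + 299.1) = 19.0 × 299.1/348.4 = 16.3 V.
(Unloaded it would have been 16.8 V.)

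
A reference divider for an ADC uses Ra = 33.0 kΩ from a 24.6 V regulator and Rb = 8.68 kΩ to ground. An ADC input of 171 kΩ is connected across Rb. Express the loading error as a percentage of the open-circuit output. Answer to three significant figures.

3.86 %

The divider's output (Thévenin) resistance is Ra‖Rb = 6.872 kΩ.
Fractional drop under load = R_th/(R_th + R_L) = 6.872 / (6.872 + 171) = 0.03864.
So the output falls by 3.86 %.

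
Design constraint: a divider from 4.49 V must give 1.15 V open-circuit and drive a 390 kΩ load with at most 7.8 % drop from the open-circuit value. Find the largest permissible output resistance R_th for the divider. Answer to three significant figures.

Loading drop = R_th/(R_th + R_L) ≤ 0.0780, so R_th ≤ R_L · ε/(1−ε) = 390 kΩ × 0.0780/0.9220 = 33.0 kΩ.

R_th ≤ 33.0 kΩ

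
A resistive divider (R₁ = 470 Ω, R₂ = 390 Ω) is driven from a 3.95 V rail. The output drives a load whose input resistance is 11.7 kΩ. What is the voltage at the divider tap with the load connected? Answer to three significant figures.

V_out ≈ 1.76 V

The load sits in parallel with R₂: R₂‖R_L = (390 × 11700) / (390 + 11700) = 377.4 Ω.
V_out = 3.95 × 377.4 / (470 + 377.4) = 3.95 × 377.4/847.4 = 1.76 V.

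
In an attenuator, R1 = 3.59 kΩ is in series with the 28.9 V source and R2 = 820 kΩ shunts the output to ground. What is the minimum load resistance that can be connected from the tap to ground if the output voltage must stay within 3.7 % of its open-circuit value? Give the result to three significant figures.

R_L(min) ≈ 93.0 kΩ

Output resistance R_th = R1‖R2 = (3.59 × 820)/823.6 = 3.574 kΩ.
The fractional drop is R_th/(R_th + R_L); requiring this ≤ 0.0370 gives R_L ≥ R_th(1/0.0370 − 1) = 3.574 × 26.03 = 93.0 kΩ.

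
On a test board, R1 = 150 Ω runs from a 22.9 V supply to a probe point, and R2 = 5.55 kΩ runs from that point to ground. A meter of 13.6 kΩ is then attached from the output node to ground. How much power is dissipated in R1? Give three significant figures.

P ≈ 4.70 mW

Total resistance from the source is R1 + (R2‖R_L) = 4092 Ω, so I = 22.9/4092 Ω = 5.597 mA.
P = I²·R1 = (5.597 mA)² × 150 Ω = 4.70 mW.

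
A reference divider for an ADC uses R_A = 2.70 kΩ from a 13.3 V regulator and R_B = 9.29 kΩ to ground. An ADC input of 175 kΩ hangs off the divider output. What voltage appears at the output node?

V_out ≈ 10.2 V

The load sits in parallel with R_B: R_B‖R_L = (9.29 × 175) / (9.29 + 175) = 8.822 kΩ.
V_out = 13.3 × 8.822 / (2.70 + 8.822) = 13.3 × 8.822/11.52 = 10.2 V.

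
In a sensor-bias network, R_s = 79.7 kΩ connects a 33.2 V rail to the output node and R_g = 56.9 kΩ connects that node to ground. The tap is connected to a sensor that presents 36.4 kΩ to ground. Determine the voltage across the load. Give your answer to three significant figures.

The load sits in parallel with R_g: R_g‖R_L = (56.9 × 36.4) / (56.9 + 36.4) = 22.20 kΩ.
V_out = 33.2 × 22.20 / (79.7 + 22.20) = 33.2 × 22.20/101.9 = 7.23 V.
(Unloaded it would have been 13.8 V.)

V_out ≈ 7.23 V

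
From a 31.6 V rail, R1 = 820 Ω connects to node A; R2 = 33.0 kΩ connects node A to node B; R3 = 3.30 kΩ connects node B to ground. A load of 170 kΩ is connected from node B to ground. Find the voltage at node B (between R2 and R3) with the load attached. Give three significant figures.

At node B, R3 is in parallel with the load: R3‖R_L = 3237 Ω.
Below node A the resistance is R2 + (R3‖R_L) = 36240 Ω, so V_A = 31.6 × 36240/37060 = 30.90 V.
Then V_B = V_A × (R3‖R_L)/(R2 + R3‖R_L) = 30.90 × 3237/36240 = 2.76 V.

V ≈ 2.76 V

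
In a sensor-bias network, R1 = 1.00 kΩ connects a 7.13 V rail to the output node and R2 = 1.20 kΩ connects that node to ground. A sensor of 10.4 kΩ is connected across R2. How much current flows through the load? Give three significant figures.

R2‖R_L = 1.076 kΩ; V_out = 7.13 × 1.076/2.076 = 3.695 V.
I_L = V_out / R_L = 3.695 / 10.4 kΩ = 0.355 mA.

I_L ≈ 0.355 mA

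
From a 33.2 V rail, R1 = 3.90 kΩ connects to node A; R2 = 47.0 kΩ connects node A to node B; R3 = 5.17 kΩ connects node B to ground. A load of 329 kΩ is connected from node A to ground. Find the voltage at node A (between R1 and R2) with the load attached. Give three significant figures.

Below node A the series string R2+R3 = 52.17 kΩ sits in parallel with the 329 kΩ load: 45.03 kΩ.
V_A = 33.2 × 45.03/(3.90 + 45.03) = 30.6 V.

V ≈ 30.6 V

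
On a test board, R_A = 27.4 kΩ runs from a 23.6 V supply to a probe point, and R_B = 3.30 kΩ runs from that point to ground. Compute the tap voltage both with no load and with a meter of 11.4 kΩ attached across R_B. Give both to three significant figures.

Unloaded: 2.54 V; loaded: 2.02 V

Open-circuit: V = 23.6 × 3.30/(27.4 + 3.30) = 2.54 V.
With the load, R_B becomes R_B‖R_L = 2.559 kΩ, so V = 23.6 × 2.559/29.96 = 2.02 V.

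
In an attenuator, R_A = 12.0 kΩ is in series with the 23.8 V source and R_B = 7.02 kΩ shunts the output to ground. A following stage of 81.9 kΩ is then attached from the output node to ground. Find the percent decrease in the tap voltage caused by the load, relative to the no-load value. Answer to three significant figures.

The divider's output (Thévenin) resistance is R_A‖R_B = 4.429 kΩ.
Fractional drop under load = R_th/(R_th + R_L) = 4.429 / (4.429 + 81.9) = 0.05130.
So the output falls by 5.13 %.

5.13 %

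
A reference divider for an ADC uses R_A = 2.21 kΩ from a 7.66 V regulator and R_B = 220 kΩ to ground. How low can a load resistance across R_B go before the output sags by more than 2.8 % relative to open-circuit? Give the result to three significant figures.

R_L(min) ≈ 76.0 kΩ

Output resistance R_th = R_A‖R_B = (2.21 × 220)/222.2 = 2.188 kΩ.
The fractional drop is R_th/(R_th + R_L); requiring this ≤ 0.0280 gives R_L ≥ R_th(1/0.0280 − 1) = 2.188 × 34.71 = 76.0 kΩ.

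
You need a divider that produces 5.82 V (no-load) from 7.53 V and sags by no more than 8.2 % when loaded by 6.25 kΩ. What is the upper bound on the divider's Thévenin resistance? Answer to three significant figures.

R_th ≤ 558 Ω

Loading drop = R_th/(R_th + R_L) ≤ 0.0820, so R_th ≤ R_L · ε/(1−ε) = 6.25 kΩ × 0.0820/0.9180 = 558 Ω.
(Any R1, R2 with R2/(R1+R2) = 0.773 and R1‖R2 ≤ 558 Ω will meet the spec.)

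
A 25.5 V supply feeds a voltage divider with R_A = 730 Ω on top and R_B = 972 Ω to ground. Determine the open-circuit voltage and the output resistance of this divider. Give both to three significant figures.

V_th = 14.6 V, R_th = 417 Ω

V_th is the open-circuit tap voltage: 25.5 × 972/(730 + 972) = 14.6 V.
With the supply zeroed, R_A and R_B appear in parallel from the tap: R_th = R_A‖R_B = (730 × 972)/1702 = 417 Ω.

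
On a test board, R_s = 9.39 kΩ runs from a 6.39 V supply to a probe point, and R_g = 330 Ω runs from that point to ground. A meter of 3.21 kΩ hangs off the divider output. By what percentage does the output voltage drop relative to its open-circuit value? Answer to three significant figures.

Unloaded V = 6.39 × 330/9720 = 0.21694 V.
Loaded: R_g‖R_L = 299.2 Ω, giving V = 6.39 × 299.2/9689 = 0.19735 V.
Drop = (0.21694 − 0.19735) / 0.21694 = 9.03 %.

9.03 %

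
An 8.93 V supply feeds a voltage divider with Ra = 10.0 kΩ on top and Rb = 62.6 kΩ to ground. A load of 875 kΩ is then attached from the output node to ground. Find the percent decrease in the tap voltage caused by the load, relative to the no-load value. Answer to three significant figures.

The divider's output (Thévenin) resistance is Ra‖Rb = 8.623 kΩ.
Fractional drop under load = R_th/(R_th + R_L) = 8.623 / (8.623 + 875) = 0.009758.
So the output falls by 0.976 %.

0.976 %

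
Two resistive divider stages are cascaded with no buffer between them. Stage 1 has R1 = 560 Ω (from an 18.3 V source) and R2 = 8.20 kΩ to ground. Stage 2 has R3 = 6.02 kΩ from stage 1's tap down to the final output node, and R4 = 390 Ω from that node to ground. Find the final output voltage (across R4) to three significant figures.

V_out ≈ 0.963 V

Stage 2 presents R3+R4 = 6410 Ω as a load on stage 1's tap.
Stage 1's lower leg becomes R2‖(R3+R4) = 3598 Ω, so V_mid = 18.3 × 3598/4158 = 15.84 V.
Stage 2 is itself unloaded: V_out = V_mid × R4/(R3+R4) = 15.84 × 390/6410 = 0.963 V.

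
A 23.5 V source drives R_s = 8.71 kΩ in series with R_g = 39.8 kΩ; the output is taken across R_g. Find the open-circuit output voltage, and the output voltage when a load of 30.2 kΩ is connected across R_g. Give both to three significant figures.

Open-circuit: V = 23.5 × 39.8/(8.71 + 39.8) = 19.3 V.
With the load, R_g becomes R_g‖R_L = 17.17 kΩ, so V = 23.5 × 17.17/25.88 = 15.6 V.

Unloaded: 19.3 V; loaded: 15.6 V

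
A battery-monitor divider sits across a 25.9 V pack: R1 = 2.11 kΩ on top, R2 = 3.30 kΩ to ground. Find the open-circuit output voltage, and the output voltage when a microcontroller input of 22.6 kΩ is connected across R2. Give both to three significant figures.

Open-circuit: V = 25.9 × 3.30/(2.11 + 3.30) = 15.8 V.
With the load, R2 becomes R2‖R_L = 2.880 kΩ, so V = 25.9 × 2.880/4.990 = 14.9 V.

Unloaded: 15.8 V; loaded: 14.9 V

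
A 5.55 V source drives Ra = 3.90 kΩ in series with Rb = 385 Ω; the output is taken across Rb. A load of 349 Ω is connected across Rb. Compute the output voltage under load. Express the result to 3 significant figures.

V_out ≈ 0.249 V

The load sits in parallel with Rb: Rb‖R_L = (385 × 349) / (385 + 349) = 183.1 Ω.
V_out = 5.55 × 183.1 / (3900 + 183.1) = 5.55 × 183.1/4083 = 0.249 V.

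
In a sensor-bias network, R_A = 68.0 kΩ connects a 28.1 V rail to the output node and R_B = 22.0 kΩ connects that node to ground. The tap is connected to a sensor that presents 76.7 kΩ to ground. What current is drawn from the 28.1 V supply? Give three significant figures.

I ≈ 0.330 mA

R_B‖R_L = 17.10 kΩ, so the source sees R_A + R_B‖R_L = 85.10 kΩ.
I = 28.1 V / 85.10 kΩ = 0.330 mA.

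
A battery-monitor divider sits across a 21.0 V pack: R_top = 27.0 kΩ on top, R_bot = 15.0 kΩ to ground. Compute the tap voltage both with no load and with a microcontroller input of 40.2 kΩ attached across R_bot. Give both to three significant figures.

Unloaded: 7.50 V; loaded: 6.05 V

Open-circuit: V = 21.0 × 15.0/(27.0 + 15.0) = 7.50 V.
With the load, R_bot becomes R_bot‖R_L = 10.92 kΩ, so V = 21.0 × 10.92/37.92 = 6.05 V.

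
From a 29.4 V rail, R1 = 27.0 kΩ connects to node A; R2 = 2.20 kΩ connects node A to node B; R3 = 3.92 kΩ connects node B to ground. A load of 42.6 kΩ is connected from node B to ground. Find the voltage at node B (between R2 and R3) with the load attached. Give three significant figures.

At node B, R3 is in parallel with the load: R3‖R_L = 3.590 kΩ.
Below node A the resistance is R2 + (R3‖R_L) = 5.790 kΩ, so V_A = 29.4 × 5.790/32.79 = 5.191 V.
Then V_B = V_A × (R3‖R_L)/(R2 + R3‖R_L) = 5.191 × 3.590/5.790 = 3.22 V.

V ≈ 3.22 V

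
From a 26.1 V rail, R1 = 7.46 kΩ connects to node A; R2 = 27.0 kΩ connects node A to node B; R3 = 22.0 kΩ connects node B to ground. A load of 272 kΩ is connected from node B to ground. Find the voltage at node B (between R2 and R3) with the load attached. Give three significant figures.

V ≈ 9.69 V

At node B, R3 is in parallel with the load: R3‖R_L = 20.35 kΩ.
Below node A the resistance is R2 + (R3‖R_L) = 47.35 kΩ, so V_A = 26.1 × 47.35/54.81 = 22.55 V.
Then V_B = V_A × (R3‖R_L)/(R2 + R3‖R_L) = 22.55 × 20.35/47.35 = 9.69 V.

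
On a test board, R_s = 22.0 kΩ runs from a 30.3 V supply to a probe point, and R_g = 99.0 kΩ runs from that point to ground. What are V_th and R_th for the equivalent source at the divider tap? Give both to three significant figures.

V_th is the open-circuit tap voltage: 30.3 × 99.0/(22.0 + 99.0) = 24.8 V.
With the supply zeroed, R_s and R_g appear in parallel from the tap: R_th = R_s‖R_g = (22.0 × 99.0)/121.0 = 18.0 kΩ.

V_th = 24.8 V, R_th = 18.0 kΩ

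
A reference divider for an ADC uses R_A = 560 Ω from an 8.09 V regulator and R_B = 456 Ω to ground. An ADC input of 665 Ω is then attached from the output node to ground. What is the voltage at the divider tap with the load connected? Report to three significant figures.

The load sits in parallel with R_B: R_B‖R_L = (456 × 665) / (456 + 665) = 270.5 Ω.
V_out = 8.09 × 270.5 / (560 + 270.5) = 8.09 × 270.5/830.5 = 2.64 V.
(Unloaded it would have been 3.63 V.)

V_out ≈ 2.64 V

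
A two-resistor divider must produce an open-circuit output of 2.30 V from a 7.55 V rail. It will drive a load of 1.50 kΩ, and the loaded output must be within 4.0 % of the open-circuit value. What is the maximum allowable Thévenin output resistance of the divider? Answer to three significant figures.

Loading drop = R_th/(R_th + R_L) ≤ 0.0400, so R_th ≤ R_L · ε/(1−ε) = 1.50 kΩ × 0.0400/0.9600 = 62.5 Ω.
(Any R1, R2 with R2/(R1+R2) = 0.305 and R1‖R2 ≤ 62.5 Ω will meet the spec.)

R_th ≤ 62.5 Ω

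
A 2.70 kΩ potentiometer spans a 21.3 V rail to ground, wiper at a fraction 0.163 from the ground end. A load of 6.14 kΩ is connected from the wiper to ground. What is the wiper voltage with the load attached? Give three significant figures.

The wiper splits the pot into (1−α)R = 2260 Ω above and αR = 440.1 Ω below.
Lower section ‖ load = 410.7 Ω.
V_wiper = 21.3 × 410.7/(2260 + 410.7) = 3.28 V.

V ≈ 3.28 V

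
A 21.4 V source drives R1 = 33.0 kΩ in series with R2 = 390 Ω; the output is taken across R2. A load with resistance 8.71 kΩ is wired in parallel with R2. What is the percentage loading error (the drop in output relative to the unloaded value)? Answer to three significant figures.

The divider's output (Thévenin) resistance is R1‖R2 = 385.4 Ω.
Fractional drop under load = R_th/(R_th + R_L) = 385.4 / (385.4 + 8710) = 0.04238.
So the output falls by 4.24 %.

4.24 %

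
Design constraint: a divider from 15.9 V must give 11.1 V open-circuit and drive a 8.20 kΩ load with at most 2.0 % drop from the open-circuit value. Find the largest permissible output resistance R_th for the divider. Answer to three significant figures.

Loading drop = R_th/(R_th + R_L) ≤ 0.0200, so R_th ≤ R_L · ε/(1−ε) = 8.20 kΩ × 0.0200/0.9800 = 167 Ω.

R_th ≤ 167 Ω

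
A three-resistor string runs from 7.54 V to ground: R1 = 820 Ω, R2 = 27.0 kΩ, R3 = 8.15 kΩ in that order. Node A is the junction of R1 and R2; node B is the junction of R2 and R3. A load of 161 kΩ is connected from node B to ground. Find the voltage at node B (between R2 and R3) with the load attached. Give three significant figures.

At node B, R3 is in parallel with the load: R3‖R_L = 7757 Ω.
Below node A the resistance is R2 + (R3‖R_L) = 34760 Ω, so V_A = 7.54 × 34760/35580 = 7.366 V.
Then V_B = V_A × (R3‖R_L)/(R2 + R3‖R_L) = 7.366 × 7757/34760 = 1.64 V.

V ≈ 1.64 V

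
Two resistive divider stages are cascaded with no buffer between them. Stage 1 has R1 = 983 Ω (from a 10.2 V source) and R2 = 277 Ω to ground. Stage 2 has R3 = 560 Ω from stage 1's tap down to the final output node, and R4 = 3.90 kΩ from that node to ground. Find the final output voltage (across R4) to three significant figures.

V_out ≈ 1.87 V

Stage 2 presents R3+R4 = 4460 Ω as a load on stage 1's tap.
Stage 1's lower leg becomes R2‖(R3+R4) = 260.8 Ω, so V_mid = 10.2 × 260.8/1244 = 2.139 V.
Stage 2 is itself unloaded: V_out = V_mid × R4/(R3+R4) = 2.139 × 3900/4460 = 1.87 V.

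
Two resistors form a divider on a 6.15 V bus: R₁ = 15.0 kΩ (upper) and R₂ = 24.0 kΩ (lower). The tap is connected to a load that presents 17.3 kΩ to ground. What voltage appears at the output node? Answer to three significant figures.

The load sits in parallel with R₂: R₂‖R_L = (24.0 × 17.3) / (24.0 + 17.3) = 10.05 kΩ.
V_out = 6.15 × 10.05 / (15.0 + 10.05) = 6.15 × 10.05/25.05 = 2.47 V.
(Unloaded it would have been 3.78 V.)

V_out ≈ 2.47 V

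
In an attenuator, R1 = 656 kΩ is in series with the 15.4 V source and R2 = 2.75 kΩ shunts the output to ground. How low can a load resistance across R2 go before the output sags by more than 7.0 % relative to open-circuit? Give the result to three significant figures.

Output resistance R_th = R1‖R2 = (656 × 2.75)/658.8 = 2.739 kΩ.
The fractional drop is R_th/(R_th + R_L); requiring this ≤ 0.0700 gives R_L ≥ R_th(1/0.0700 − 1) = 2.739 × 13.29 = 36.4 kΩ.

R_L(min) ≈ 36.4 kΩ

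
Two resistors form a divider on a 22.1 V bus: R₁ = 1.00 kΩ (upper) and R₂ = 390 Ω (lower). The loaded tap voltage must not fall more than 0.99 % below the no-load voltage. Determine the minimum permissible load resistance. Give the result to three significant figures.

Output resistance R_th = R₁‖R₂ = (1000 × 390)/1390 = 280.6 Ω.
The fractional drop is R_th/(R_th + R_L); requiring this ≤ 0.00990 gives R_L ≥ R_th(1/0.00990 − 1) = 280.6 × 100.0 = 28.1 kΩ.

R_L(min) ≈ 28.1 kΩ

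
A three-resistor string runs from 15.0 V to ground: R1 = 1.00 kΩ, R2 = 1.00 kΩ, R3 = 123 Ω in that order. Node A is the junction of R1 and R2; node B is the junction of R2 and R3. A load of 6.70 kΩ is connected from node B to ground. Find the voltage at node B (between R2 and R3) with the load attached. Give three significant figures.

V ≈ 0.854 V

At node B, R3 is in parallel with the load: R3‖R_L = 120.8 Ω.
Below node A the resistance is R2 + (R3‖R_L) = 1121 Ω, so V_A = 15.0 × 1121/2121 = 7.927 V.
Then V_B = V_A × (R3‖R_L)/(R2 + R3‖R_L) = 7.927 × 120.8/1121 = 0.854 V.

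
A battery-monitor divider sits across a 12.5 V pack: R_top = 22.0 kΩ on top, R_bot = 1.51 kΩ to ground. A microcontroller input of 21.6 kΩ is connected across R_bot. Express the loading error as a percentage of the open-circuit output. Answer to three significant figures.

The divider's output (Thévenin) resistance is R_top‖R_bot = 1.413 kΩ.
Fractional drop under load = R_th/(R_th + R_L) = 1.413 / (1.413 + 21.6) = 0.06140.
So the output falls by 6.14 %.

6.14 %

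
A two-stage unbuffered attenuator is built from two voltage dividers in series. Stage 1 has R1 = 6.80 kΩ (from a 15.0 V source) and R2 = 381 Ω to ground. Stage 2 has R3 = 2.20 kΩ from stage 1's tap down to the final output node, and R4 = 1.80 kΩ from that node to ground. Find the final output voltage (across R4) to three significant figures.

Stage 2 presents R3+R4 = 4000 Ω as a load on stage 1's tap.
Stage 1's lower leg becomes R2‖(R3+R4) = 347.9 Ω, so V_mid = 15.0 × 347.9/7148 = 0.7300 V.
Stage 2 is itself unloaded: V_out = V_mid × R4/(R3+R4) = 0.7300 × 1800/4000 = 0.329 V.

V_out ≈ 0.329 V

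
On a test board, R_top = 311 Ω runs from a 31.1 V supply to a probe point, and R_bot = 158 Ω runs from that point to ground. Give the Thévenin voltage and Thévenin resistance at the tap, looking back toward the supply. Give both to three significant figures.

V_th is the open-circuit tap voltage: 31.1 × 158/(311 + 158) = 10.5 V.
With the supply zeroed, R_top and R_bot appear in parallel from the tap: R_th = R_top‖R_bot = (311 × 158)/469.0 = 105 Ω.

V_th = 10.5 V, R_th = 105 Ω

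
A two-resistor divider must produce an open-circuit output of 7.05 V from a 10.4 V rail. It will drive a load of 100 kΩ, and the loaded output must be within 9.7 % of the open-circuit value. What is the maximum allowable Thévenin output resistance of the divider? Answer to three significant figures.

Loading drop = R_th/(R_th + R_L) ≤ 0.0970, so R_th ≤ R_L · ε/(1−ε) = 100 kΩ × 0.0970/0.9030 = 10.7 kΩ.

R_th ≤ 10.7 kΩ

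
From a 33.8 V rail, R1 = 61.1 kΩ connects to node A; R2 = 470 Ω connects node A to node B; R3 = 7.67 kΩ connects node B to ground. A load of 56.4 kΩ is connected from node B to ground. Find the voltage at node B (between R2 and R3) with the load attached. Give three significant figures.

At node B, R3 is in parallel with the load: R3‖R_L = 6752 Ω.
Below node A the resistance is R2 + (R3‖R_L) = 7222 Ω, so V_A = 33.8 × 7222/68320 = 3.573 V.
Then V_B = V_A × (R3‖R_L)/(R2 + R3‖R_L) = 3.573 × 6752/7222 = 3.34 V.

V ≈ 3.34 V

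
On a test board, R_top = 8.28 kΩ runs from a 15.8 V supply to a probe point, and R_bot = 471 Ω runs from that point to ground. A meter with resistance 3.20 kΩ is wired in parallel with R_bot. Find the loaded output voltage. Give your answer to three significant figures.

V_out ≈ 0.746 V

The load sits in parallel with R_bot: R_bot‖R_L = (471 × 3200) / (471 + 3200) = 410.6 Ω.
V_out = 15.8 × 410.6 / (8280 + 410.6) = 15.8 × 410.6/8691 = 0.746 V.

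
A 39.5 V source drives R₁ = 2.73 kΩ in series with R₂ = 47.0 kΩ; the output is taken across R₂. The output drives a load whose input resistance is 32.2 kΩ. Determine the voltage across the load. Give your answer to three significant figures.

The load sits in parallel with R₂: R₂‖R_L = (47.0 × 32.2) / (47.0 + 32.2) = 19.11 kΩ.
V_out = 39.5 × 19.11 / (2.73 + 19.11) = 39.5 × 19.11/21.84 = 34.6 V.
(Unloaded it would have been 37.3 V.)

V_out ≈ 34.6 V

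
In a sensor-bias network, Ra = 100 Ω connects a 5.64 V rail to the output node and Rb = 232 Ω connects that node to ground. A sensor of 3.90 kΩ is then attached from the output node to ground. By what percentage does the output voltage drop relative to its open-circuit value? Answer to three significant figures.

1.76 %

The divider's output (Thévenin) resistance is Ra‖Rb = 69.88 Ω.
Fractional drop under load = R_th/(R_th + R_L) = 69.88 / (69.88 + 3900) = 0.01760.
So the output falls by 1.76 %.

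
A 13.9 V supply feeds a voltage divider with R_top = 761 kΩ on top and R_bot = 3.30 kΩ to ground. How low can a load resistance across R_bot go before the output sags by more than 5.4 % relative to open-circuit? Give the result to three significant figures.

Output resistance R_th = R_top‖R_bot = (761 × 3.30)/764.3 = 3.286 kΩ.
The fractional drop is R_th/(R_th + R_L); requiring this ≤ 0.0540 gives R_L ≥ R_th(1/0.0540 − 1) = 3.286 × 17.52 = 57.6 kΩ.

R_L(min) ≈ 57.6 kΩ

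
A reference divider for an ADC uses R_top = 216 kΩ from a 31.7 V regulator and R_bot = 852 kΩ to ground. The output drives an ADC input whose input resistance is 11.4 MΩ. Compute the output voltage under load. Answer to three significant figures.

The load sits in parallel with R_bot: R_bot‖R_L = (852 × 11400) / (852 + 11400) = 792.8 kΩ.
V_out = 31.7 × 792.8 / (216 + 792.8) = 31.7 × 792.8/1009 = 24.9 V.
(Unloaded it would have been 25.3 V.)

V_out ≈ 24.9 V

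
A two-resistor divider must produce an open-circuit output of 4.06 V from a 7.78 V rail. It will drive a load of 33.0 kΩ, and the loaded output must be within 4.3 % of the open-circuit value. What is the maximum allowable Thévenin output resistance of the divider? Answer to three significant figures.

Loading drop = R_th/(R_th + R_L) ≤ 0.0430, so R_th ≤ R_L · ε/(1−ε) = 33.0 kΩ × 0.0430/0.9570 = 1.48 kΩ.
(Any R1, R2 with R2/(R1+R2) = 0.522 and R1‖R2 ≤ 1.48 kΩ will meet the spec.)

R_th ≤ 1.48 kΩ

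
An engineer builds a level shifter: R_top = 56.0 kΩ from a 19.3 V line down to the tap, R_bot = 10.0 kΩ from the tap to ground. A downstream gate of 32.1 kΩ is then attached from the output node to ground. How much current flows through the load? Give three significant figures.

I_L ≈ 0.0721 mA

R_bot‖R_L = 7.625 kΩ; V_out = 19.3 × 7.625/63.62 = 2.313 V.
I_L = V_out / R_L = 2.313 / 32.1 kΩ = 0.0721 mA.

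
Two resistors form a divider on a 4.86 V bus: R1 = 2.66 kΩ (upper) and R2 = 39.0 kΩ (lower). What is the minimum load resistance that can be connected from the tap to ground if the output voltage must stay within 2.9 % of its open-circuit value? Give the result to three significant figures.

R_L(min) ≈ 83.4 kΩ

Output resistance R_th = R1‖R2 = (2.66 × 39.0)/41.66 = 2.490 kΩ.
The fractional drop is R_th/(R_th + R_L); requiring this ≤ 0.0290 gives R_L ≥ R_th(1/0.0290 − 1) = 2.490 × 33.48 = 83.4 kΩ.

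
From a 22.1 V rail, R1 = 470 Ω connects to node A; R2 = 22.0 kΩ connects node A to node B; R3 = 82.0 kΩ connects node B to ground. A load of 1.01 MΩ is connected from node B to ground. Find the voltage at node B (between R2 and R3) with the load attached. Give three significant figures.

At node B, R3 is in parallel with the load: R3‖R_L = 75840 Ω.
Below node A the resistance is R2 + (R3‖R_L) = 97840 Ω, so V_A = 22.1 × 97840/98310 = 21.99 V.
Then V_B = V_A × (R3‖R_L)/(R2 + R3‖R_L) = 21.99 × 75840/97840 = 17.0 V.

V ≈ 17.0 V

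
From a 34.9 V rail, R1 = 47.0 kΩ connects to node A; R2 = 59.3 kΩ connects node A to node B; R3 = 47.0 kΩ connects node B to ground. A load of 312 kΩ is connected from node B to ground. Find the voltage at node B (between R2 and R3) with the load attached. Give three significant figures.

V ≈ 9.69 V

At node B, R3 is in parallel with the load: R3‖R_L = 40.85 kΩ.
Below node A the resistance is R2 + (R3‖R_L) = 100.1 kΩ, so V_A = 34.9 × 100.1/147.1 = 23.75 V.
Then V_B = V_A × (R3‖R_L)/(R2 + R3‖R_L) = 23.75 × 40.85/100.1 = 9.69 V.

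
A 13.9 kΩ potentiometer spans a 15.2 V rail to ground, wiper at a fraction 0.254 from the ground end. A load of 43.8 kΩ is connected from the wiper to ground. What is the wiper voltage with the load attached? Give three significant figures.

V ≈ 3.64 V

The wiper splits the pot into (1−α)R = 10.37 kΩ above and αR = 3.531 kΩ below.
Lower section ‖ load = 3.267 kΩ.
V_wiper = 15.2 × 3.267/(10.37 + 3.267) = 3.64 V.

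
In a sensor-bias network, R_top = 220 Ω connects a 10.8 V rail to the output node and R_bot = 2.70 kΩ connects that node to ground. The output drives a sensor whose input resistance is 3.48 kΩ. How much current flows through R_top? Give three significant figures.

I ≈ 6.21 mA

R_bot‖R_L = 1520 Ω, so the source sees R_top + R_bot‖R_L = 1740 Ω.
I = 10.8 V / 1740 Ω = 6.21 mA.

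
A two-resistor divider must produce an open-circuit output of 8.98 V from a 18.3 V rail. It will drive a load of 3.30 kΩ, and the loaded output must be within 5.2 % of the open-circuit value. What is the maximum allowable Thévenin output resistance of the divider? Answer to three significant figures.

Loading drop = R_th/(R_th + R_L) ≤ 0.0520, so R_th ≤ R_L · ε/(1−ε) = 3.30 kΩ × 0.0520/0.9480 = 181 Ω.

R_th ≤ 181 Ω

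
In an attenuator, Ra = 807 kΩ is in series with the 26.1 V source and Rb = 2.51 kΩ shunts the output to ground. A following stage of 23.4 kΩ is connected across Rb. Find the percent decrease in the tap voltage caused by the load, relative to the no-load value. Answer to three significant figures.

9.66 %

Unloaded V = 26.1 × 2.51/809.5 = 0.080927 V.
Loaded: Rb‖R_L = 2.267 kΩ, giving V = 26.1 × 2.267/809.3 = 0.073109 V.
Drop = (0.080927 − 0.073109) / 0.080927 = 9.66 %.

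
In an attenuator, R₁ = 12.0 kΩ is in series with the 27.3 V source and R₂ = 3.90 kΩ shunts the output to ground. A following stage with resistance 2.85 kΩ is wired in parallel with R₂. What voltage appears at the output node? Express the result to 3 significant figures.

V_out ≈ 3.29 V

The load sits in parallel with R₂: R₂‖R_L = (3.90 × 2.85) / (3.90 + 2.85) = 1.647 kΩ.
V_out = 27.3 × 1.647 / (12.0 + 1.647) = 27.3 × 1.647/13.65 = 3.29 V.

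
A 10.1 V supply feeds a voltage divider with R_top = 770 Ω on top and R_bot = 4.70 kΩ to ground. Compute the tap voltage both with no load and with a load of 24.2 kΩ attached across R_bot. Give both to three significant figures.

Unloaded: 8.68 V; loaded: 8.45 V

Open-circuit: V = 10.1 × 4700/(770 + 4700) = 8.68 V.
With the load, R_bot becomes R_bot‖R_L = 3936 Ω, so V = 10.1 × 3936/4706 = 8.45 V.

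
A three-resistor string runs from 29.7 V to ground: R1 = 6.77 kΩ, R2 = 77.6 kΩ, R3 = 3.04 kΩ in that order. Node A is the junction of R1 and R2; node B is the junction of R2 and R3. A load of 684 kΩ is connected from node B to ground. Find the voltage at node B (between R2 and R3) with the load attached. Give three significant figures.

At node B, R3 is in parallel with the load: R3‖R_L = 3.027 kΩ.
Below node A the resistance is R2 + (R3‖R_L) = 80.63 kΩ, so V_A = 29.7 × 80.63/87.40 = 27.40 V.
Then V_B = V_A × (R3‖R_L)/(R2 + R3‖R_L) = 27.40 × 3.027/80.63 = 1.03 V.

V ≈ 1.03 V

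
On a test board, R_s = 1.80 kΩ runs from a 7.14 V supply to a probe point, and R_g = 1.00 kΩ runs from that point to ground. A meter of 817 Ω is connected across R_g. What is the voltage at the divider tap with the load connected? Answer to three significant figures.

The load sits in parallel with R_g: R_g‖R_L = (1000 × 817) / (1000 + 817) = 449.6 Ω.
V_out = 7.14 × 449.6 / (1800 + 449.6) = 7.14 × 449.6/2250 = 1.43 V.

V_out ≈ 1.43 V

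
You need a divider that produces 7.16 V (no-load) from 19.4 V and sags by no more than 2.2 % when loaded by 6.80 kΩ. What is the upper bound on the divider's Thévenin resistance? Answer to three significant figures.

R_th ≤ 153 Ω

Loading drop = R_th/(R_th + R_L) ≤ 0.0220, so R_th ≤ R_L · ε/(1−ε) = 6.80 kΩ × 0.0220/0.9780 = 153 Ω.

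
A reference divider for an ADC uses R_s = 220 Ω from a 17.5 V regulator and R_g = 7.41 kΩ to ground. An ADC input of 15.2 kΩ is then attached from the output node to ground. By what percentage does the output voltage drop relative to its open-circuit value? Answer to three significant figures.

The divider's output (Thévenin) resistance is R_s‖R_g = 213.7 Ω.
Fractional drop under load = R_th/(R_th + R_L) = 213.7 / (213.7 + 15200) = 0.01386.
So the output falls by 1.39 %.

1.39 %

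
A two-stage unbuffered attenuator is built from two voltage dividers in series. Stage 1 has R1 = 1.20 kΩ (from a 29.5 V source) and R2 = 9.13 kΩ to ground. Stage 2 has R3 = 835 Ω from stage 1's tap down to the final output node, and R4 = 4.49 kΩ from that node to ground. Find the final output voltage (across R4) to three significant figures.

V_out ≈ 18.3 V

Stage 2 presents R3+R4 = 5325 Ω as a load on stage 1's tap.
Stage 1's lower leg becomes R2‖(R3+R4) = 3363 Ω, so V_mid = 29.5 × 3363/4563 = 21.74 V.
Stage 2 is itself unloaded: V_out = V_mid × R4/(R3+R4) = 21.74 × 4490/5325 = 18.3 V.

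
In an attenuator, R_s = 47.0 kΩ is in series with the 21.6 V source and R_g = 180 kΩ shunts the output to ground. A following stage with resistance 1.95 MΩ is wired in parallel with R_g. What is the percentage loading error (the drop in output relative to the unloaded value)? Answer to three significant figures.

The divider's output (Thévenin) resistance is R_s‖R_g = 37.27 kΩ.
Fractional drop under load = R_th/(R_th + R_L) = 37.27 / (37.27 + 1950) = 0.01875.
So the output falls by 1.88 %.

1.88 %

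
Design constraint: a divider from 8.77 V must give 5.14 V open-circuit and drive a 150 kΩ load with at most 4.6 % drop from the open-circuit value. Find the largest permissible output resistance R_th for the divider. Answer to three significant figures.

Loading drop = R_th/(R_th + R_L) ≤ 0.0460, so R_th ≤ R_L · ε/(1−ε) = 150 kΩ × 0.0460/0.9540 = 7.23 kΩ.
(Any R1, R2 with R2/(R1+R2) = 0.586 and R1‖R2 ≤ 7.23 kΩ will meet the spec.)

R_th ≤ 7.23 kΩ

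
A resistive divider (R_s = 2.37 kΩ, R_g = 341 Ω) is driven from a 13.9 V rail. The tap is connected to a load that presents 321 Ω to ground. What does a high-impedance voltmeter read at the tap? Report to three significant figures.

The load sits in parallel with R_g: R_g‖R_L = (341 × 321) / (341 + 321) = 165.3 Ω.
V_out = 13.9 × 165.3 / (2370 + 165.3) = 13.9 × 165.3/2535 = 0.907 V.

V_out ≈ 0.907 V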